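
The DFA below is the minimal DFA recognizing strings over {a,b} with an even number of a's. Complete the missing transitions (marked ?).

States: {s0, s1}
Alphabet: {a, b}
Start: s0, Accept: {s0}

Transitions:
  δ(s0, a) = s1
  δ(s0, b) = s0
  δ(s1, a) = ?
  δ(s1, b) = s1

From the language and accept set, identify what each state tracks — s0: even number of a's so far; s1: odd number of a's so far.
Each missing δ(q, a) is the state matching the new tracked value after reading a.
δ(s1, a) = s0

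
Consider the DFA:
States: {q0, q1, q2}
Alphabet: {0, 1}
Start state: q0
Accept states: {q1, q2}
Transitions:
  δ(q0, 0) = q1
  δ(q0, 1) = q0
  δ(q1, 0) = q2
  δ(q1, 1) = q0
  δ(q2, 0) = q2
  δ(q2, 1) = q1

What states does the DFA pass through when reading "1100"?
read '1': q0 → q0
  read '1': q0 → q0
  read '0': q0 → q1
  read '0': q1 → q2
q0 -> q0 -> q0 -> q1 -> q2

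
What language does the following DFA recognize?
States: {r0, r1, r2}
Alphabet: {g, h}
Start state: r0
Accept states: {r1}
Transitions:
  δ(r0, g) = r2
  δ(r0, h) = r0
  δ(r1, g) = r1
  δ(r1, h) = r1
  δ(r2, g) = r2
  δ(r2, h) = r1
Testing a few strings:
  'g' → reject
  'hg' → reject
  'hhhh' → reject
  'gggh' → accept
State roles: r0=no g seen yet; r1=substring gh seen; r2=seen a g, waiting for h
All strings over {g,h} containing the substring gh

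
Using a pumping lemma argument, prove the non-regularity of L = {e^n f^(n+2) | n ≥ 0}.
Assume L is regular with pumping length p. Idea: pumping the e-block breaks the fixed offset of 2.
Choose s = e^p f^(p+2) ∈ L. By the pumping lemma, s = xyz with |xy| ≤ p, |y| > 0, so y = e^k with k ≥ 1. Then xy²z = e^(p+k) f^(p+2). For this to be in L we would need p+2 = (p+k)+2, i.e. k = 0, contradicting k ≥ 1. So xy²z ∉ L.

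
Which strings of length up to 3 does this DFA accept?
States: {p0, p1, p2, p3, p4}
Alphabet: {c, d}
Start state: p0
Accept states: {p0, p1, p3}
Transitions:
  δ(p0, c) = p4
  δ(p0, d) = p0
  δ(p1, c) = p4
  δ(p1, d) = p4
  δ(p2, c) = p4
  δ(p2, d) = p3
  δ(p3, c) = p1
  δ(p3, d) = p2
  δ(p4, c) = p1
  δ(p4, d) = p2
ε, d, cc, dd, cdd, dcc, ddd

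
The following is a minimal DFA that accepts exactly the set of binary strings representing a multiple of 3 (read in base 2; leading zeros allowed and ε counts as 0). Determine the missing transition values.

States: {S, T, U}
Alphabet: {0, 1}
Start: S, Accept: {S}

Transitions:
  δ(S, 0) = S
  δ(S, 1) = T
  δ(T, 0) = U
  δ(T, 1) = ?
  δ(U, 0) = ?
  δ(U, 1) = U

From the language and accept set, identify what each state tracks — S: value ≡ 0 (mod 3); T: value ≡ 1 (mod 3); U: value ≡ 2 (mod 3).
Each missing δ(q, a) is the state matching the new tracked value after reading a.
δ(T, 1) = S; δ(U, 0) = T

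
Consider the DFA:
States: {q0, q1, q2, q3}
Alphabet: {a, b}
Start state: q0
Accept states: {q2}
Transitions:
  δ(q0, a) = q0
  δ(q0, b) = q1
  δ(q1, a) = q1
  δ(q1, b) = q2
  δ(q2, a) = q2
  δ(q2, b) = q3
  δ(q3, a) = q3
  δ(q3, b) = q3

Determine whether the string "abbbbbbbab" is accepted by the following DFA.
Processing string "abbbbbbbab":
  q0 --a--> q0
  q0 --b--> q1
  q1 --b--> q2
  q2 --b--> q3
  q3 --b--> q3
  q3 --b--> q3
  q3 --b--> q3
  q3 --b--> q3
  q3 --a--> q3
  q3 --b--> q3
Final state: q3
Accept states: {q2}
No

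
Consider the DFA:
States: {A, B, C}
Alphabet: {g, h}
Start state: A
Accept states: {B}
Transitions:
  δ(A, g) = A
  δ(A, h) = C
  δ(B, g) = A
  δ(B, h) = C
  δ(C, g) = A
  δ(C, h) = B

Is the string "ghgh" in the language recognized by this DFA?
Processing string "ghgh":
  A --g--> A
  A --h--> C
  C --g--> A
  A --h--> C
Final state: C
Accept states: {B}
No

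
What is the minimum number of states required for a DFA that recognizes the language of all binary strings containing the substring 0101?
By Myhill–Nerode, count the distinguishable equivalence classes: 5 classes — one per longest suffix of the input that is a prefix of '0101' (lengths 0 through 3), plus an absorbing 'already seen 0101' class.
5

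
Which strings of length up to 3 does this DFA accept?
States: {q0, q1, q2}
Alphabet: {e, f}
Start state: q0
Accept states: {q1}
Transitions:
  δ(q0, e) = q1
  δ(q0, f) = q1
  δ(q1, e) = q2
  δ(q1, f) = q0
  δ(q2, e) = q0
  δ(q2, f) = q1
e, f, eef, efe, eff, fef, ffe, fff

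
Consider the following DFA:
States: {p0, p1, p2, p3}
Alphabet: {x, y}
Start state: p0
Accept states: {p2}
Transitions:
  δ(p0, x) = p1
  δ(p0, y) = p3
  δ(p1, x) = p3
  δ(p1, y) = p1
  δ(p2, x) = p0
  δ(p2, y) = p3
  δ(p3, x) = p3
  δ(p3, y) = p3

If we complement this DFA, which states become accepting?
Complement accept states = All states \ Original accept states
= {p0, p1, p2, p3} \ {p2}
{p0, p1, p3}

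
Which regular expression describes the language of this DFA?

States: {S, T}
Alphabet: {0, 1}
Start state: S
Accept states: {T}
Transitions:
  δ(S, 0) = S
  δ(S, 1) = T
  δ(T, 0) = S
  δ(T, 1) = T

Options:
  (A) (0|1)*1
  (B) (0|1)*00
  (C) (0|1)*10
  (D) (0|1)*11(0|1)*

Check each option against the DFA on short strings; one disagreement eliminates an option:
  (A) (0|1)*1: agrees with the DFA on every string of length ≤ 6
  (B) (0|1)*00: on '1' the DFA goes S → T and accepts (T ∈ Accept), but the regex does not match it → eliminate
  (C) (0|1)*10: on '1' the DFA goes S → T and accepts (T ∈ Accept), but the regex does not match it → eliminate
  (D) (0|1)*11(0|1)*: on '1' the DFA goes S → T and accepts (T ∈ Accept), but the regex does not match it → eliminate
Only (A) is consistent with the DFA.
(A) (0|1)*1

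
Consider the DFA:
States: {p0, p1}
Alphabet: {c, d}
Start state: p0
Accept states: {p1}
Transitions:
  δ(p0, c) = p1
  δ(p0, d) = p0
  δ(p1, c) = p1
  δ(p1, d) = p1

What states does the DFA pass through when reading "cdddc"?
read 'c': p0 → p1
  read 'd': p1 → p1
  read 'd': p1 → p1
  read 'd': p1 → p1
  read 'c': p1 → p1
p0 -> p1 -> p1 -> p1 -> p1 -> p1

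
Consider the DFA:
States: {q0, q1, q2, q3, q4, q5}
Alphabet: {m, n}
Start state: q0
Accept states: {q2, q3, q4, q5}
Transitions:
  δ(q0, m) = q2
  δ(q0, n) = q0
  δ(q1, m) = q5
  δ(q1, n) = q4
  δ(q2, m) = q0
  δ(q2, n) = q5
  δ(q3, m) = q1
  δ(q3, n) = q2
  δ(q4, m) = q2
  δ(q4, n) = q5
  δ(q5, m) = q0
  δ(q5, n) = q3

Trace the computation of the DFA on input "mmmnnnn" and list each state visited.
read 'm': q0 → q2
  read 'm': q2 → q0
  read 'm': q0 → q2
  read 'n': q2 → q5
  read 'n': q5 → q3
  read 'n': q3 → q2
  read 'n': q2 → q5
q0 -> q2 -> q0 -> q2 -> q5 -> q3 -> q2 -> q5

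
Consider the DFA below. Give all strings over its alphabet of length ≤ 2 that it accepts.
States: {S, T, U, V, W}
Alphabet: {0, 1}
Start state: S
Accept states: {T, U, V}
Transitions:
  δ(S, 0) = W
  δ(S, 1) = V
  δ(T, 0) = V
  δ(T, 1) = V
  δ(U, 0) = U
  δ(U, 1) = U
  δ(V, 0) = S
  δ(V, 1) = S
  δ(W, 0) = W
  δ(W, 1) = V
1, 01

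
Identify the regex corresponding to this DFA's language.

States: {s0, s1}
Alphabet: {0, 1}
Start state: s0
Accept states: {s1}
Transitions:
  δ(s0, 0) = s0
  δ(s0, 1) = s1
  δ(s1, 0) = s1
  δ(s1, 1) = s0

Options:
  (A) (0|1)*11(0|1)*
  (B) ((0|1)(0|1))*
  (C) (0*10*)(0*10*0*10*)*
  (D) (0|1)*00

Check each option against the DFA on short strings; one disagreement eliminates an option:
  (A) (0|1)*11(0|1)*: on '1' the DFA goes s0 → s1 and accepts (s1 ∈ Accept), but the regex does not match it → eliminate
  (B) ((0|1)(0|1))*: on ε the DFA stays in s0 and rejects (s0 ∉ Accept), but the regex matches it → eliminate
  (C) (0*10*)(0*10*0*10*)*: agrees with the DFA on every string of length ≤ 6
  (D) (0|1)*00: on '1' the DFA goes s0 → s1 and accepts (s1 ∈ Accept), but the regex does not match it → eliminate
Only (C) is consistent with the DFA.
(C) (0*10*)(0*10*0*10*)*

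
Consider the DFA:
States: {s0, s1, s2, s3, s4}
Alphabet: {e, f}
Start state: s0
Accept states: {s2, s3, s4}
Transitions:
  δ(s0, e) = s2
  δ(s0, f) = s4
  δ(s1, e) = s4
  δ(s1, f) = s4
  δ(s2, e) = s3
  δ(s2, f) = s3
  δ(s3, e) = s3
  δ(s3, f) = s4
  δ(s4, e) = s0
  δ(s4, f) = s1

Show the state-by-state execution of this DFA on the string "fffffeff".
read 'f': s0 → s4
  read 'f': s4 → s1
  read 'f': s1 → s4
  read 'f': s4 → s1
  read 'f': s1 → s4
  read 'e': s4 → s0
  read 'f': s0 → s4
  read 'f': s4 → s1
s0 -> s4 -> s1 -> s4 -> s1 -> s4 -> s0 -> s4 -> s1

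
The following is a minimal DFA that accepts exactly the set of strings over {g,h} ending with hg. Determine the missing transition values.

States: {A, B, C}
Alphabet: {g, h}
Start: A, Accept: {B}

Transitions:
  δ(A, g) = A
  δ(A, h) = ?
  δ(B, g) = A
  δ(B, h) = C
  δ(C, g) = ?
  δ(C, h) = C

From the language and accept set, identify what each state tracks — A: no suffix match; B: suffix is hg; C: one trailing h.
Each missing δ(q, a) is the state matching the new tracked value after reading a.
δ(A, h) = C; δ(C, g) = B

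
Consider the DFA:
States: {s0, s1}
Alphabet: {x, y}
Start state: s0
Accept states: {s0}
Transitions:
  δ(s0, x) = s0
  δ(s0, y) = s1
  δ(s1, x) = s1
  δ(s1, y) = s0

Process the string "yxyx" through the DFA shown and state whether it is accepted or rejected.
Processing string "yxyx":
  s0 --y--> s1
  s1 --x--> s1
  s1 --y--> s0
  s0 --x--> s0
Final state: s0
Accept states: {s0}
Yes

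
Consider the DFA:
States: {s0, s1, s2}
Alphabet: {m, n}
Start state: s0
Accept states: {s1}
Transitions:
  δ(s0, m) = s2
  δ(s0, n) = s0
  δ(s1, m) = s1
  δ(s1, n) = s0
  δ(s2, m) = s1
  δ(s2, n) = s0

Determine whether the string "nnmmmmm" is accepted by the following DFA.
Processing string "nnmmmmm":
  s0 --n--> s0
  s0 --n--> s0
  s0 --m--> s2
  s2 --m--> s1
  s1 --m--> s1
  s1 --m--> s1
  s1 --m--> s1
Final state: s1
Accept states: {s1}
Yes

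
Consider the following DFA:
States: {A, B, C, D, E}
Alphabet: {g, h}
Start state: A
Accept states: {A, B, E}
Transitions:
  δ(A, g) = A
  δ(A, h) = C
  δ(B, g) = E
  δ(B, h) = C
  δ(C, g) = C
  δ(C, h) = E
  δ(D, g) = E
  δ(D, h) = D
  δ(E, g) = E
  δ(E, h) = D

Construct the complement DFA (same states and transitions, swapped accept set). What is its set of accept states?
Complement accept states = All states \ Original accept states
= {A, B, C, D, E} \ {A, B, E}
{C, D}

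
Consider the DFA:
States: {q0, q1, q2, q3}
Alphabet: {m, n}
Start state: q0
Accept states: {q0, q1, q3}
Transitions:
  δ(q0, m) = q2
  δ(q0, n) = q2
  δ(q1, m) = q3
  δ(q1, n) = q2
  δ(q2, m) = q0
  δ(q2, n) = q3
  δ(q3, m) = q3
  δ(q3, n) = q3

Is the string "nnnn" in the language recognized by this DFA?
Processing string "nnnn":
  q0 --n--> q2
  q2 --n--> q3
  q3 --n--> q3
  q3 --n--> q3
Final state: q3
Accept states: {q0, q1, q3}
Yes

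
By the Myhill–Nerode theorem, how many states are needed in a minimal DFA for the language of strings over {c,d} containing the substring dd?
By Myhill–Nerode, count the distinguishable equivalence classes: 3 classes — one per longest suffix of the input that is a prefix of 'dd' (lengths 0 through 1), plus an absorbing 'already seen dd' class.
3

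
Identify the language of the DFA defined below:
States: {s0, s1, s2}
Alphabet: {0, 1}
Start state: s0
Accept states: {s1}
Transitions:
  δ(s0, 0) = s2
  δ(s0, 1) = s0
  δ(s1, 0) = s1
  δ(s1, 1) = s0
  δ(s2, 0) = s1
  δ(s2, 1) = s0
Testing a few strings:
  '0' → reject
  '000' → accept
  '111' → reject
  '1' → reject
State roles: s0=last symbol not 0; s1=two trailing 0's; s2=one trailing 0
All binary strings ending with 00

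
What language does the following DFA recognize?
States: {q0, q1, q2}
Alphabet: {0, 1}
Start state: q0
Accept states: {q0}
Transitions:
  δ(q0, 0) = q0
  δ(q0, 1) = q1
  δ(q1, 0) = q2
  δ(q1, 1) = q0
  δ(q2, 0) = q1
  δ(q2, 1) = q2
Testing a few strings:
  '10' → reject
  '0101' → reject
  '001' → reject
  '0' → accept
State roles: q0=value ≡ 0 (mod 3); q1=value ≡ 1 (mod 3); q2=value ≡ 2 (mod 3)
All binary strings representing a multiple of 3 (read in base 2; leading zeros allowed and ε counts as 0)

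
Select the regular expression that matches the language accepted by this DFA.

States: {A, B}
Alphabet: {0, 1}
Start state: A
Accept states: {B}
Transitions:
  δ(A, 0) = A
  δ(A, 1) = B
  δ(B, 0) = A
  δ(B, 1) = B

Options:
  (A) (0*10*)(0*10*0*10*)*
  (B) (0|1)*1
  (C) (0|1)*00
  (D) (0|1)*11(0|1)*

Check each option against the DFA on short strings; one disagreement eliminates an option:
  (A) (0*10*)(0*10*0*10*)*: on '10' the DFA goes A → B → A and rejects (A ∉ Accept), but the regex matches it → eliminate
  (B) (0|1)*1: agrees with the DFA on every string of length ≤ 6
  (C) (0|1)*00: on '1' the DFA goes A → B and accepts (B ∈ Accept), but the regex does not match it → eliminate
  (D) (0|1)*11(0|1)*: on '1' the DFA goes A → B and accepts (B ∈ Accept), but the regex does not match it → eliminate
Only (B) is consistent with the DFA.
(B) (0|1)*1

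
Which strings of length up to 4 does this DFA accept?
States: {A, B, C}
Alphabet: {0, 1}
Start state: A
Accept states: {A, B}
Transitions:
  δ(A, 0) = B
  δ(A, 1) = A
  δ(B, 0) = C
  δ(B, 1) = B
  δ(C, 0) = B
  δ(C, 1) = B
ε, 0, 1, 01, 10, 11, 000, 001, 011, 101, 110, 111, 0001, 0011, 0100, 0101, 0111, 1000, 1001, 1011, 1101, 1110, 1111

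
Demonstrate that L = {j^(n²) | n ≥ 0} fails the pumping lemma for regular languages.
Assume L is regular with pumping length p. Idea: pumping adds a fixed amount, but gaps between consecutive squares grow.
Choose s = j^(p²) (length p² ≥ p). By the pumping lemma, s = xyz with |xy| ≤ p, |y| > 0, so |y| = k with 1 ≤ k ≤ p. Then |xy²z| = p²+k. Since p² < p²+k ≤ p²+p < (p+1)², the length p²+k lies strictly between consecutive squares, so it is not a perfect square and xy²z ∉ L.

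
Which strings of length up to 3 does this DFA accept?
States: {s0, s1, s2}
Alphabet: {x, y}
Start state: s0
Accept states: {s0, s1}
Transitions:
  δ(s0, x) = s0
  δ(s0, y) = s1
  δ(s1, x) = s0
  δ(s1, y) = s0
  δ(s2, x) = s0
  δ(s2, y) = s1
ε, x, y, xx, xy, yx, yy, xxx, xxy, xyx, xyy, yxx, yxy, yyx, yyy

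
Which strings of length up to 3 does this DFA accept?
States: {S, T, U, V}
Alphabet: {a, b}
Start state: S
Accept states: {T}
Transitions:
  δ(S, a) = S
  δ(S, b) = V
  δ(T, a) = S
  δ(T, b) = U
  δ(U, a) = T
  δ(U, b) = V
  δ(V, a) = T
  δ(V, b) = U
ba, aba, bba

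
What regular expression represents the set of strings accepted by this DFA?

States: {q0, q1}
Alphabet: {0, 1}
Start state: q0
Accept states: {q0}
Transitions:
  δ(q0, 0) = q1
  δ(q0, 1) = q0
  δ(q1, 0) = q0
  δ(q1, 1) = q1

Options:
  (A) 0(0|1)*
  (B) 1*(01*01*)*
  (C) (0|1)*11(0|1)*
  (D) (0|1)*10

Check each option against the DFA on short strings; one disagreement eliminates an option:
  (A) 0(0|1)*: on ε the DFA stays in q0 and accepts (q0 ∈ Accept), but the regex does not match it → eliminate
  (B) 1*(01*01*)*: agrees with the DFA on every string of length ≤ 6
  (C) (0|1)*11(0|1)*: on ε the DFA stays in q0 and accepts (q0 ∈ Accept), but the regex does not match it → eliminate
  (D) (0|1)*10: on ε the DFA stays in q0 and accepts (q0 ∈ Accept), but the regex does not match it → eliminate
Only (B) is consistent with the DFA.
(B) 1*(01*01*)*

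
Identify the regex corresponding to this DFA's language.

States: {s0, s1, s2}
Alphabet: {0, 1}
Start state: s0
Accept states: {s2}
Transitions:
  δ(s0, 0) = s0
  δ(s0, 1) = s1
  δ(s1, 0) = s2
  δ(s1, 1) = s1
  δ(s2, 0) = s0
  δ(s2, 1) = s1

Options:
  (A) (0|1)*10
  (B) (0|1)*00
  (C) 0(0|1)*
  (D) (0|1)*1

Check each option against the DFA on short strings; one disagreement eliminates an option:
  (A) (0|1)*10: agrees with the DFA on every string of length ≤ 6
  (B) (0|1)*00: on '00' the DFA goes s0 → s0 → s0 and rejects (s0 ∉ Accept), but the regex matches it → eliminate
  (C) 0(0|1)*: on '0' the DFA goes s0 → s0 and rejects (s0 ∉ Accept), but the regex matches it → eliminate
  (D) (0|1)*1: on '1' the DFA goes s0 → s1 and rejects (s1 ∉ Accept), but the regex matches it → eliminate
Only (A) is consistent with the DFA.
(A) (0|1)*10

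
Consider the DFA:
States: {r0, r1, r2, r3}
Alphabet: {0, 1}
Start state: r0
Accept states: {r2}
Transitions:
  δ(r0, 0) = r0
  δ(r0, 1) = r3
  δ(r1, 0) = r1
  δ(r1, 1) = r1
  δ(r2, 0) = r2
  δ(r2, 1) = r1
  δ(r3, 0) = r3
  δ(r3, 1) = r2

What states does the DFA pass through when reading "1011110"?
read '1': r0 → r3
  read '0': r3 → r3
  read '1': r3 → r2
  read '1': r2 → r1
  read '1': r1 → r1
  read '1': r1 → r1
  read '0': r1 → r1
r0 -> r3 -> r3 -> r2 -> r1 -> r1 -> r1 -> r1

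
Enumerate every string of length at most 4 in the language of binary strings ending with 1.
1, 01, 11, 001, 011, 101, 111, 0001, 0011, 0101, 0111, 1001, 1011, 1101, 1111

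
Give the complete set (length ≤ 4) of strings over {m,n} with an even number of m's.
ε, n, mm, nn, mmn, mnm, nmm, nnn, mmmm, mmnn, mnmn, mnnm, nmmn, nmnm, nnmm, nnnn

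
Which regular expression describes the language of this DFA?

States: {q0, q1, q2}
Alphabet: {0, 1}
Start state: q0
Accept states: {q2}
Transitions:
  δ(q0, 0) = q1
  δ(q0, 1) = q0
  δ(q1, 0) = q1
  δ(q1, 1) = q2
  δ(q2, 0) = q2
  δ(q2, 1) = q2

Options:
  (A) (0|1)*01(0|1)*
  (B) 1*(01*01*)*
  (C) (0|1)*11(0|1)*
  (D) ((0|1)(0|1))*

Check each option against the DFA on short strings; one disagreement eliminates an option:
  (A) (0|1)*01(0|1)*: agrees with the DFA on every string of length ≤ 6
  (B) 1*(01*01*)*: on ε the DFA stays in q0 and rejects (q0 ∉ Accept), but the regex matches it → eliminate
  (C) (0|1)*11(0|1)*: on '01' the DFA goes q0 → q1 → q2 and accepts (q2 ∈ Accept), but the regex does not match it → eliminate
  (D) ((0|1)(0|1))*: on ε the DFA stays in q0 and rejects (q0 ∉ Accept), but the regex matches it → eliminate
Only (A) is consistent with the DFA.
(A) (0|1)*01(0|1)*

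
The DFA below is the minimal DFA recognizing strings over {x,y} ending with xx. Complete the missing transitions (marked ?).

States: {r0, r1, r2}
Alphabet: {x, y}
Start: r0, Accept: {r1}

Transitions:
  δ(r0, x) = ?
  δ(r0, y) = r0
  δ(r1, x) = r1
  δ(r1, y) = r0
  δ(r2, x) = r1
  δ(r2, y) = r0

From the language and accept set, identify what each state tracks — r0: last symbol not x; r1: two trailing x's; r2: one trailing x.
Each missing δ(q, a) is the state matching the new tracked value after reading a.
δ(r0, x) = r2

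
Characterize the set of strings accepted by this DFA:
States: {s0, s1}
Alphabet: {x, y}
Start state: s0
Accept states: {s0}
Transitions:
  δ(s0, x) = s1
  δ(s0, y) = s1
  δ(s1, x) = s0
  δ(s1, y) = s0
Testing a few strings:
  'y' → reject
  'xx' → accept
  'yyy' → reject
  'x' → reject
State roles: s0=even length so far; s1=odd length so far
All strings over {x,y} of even length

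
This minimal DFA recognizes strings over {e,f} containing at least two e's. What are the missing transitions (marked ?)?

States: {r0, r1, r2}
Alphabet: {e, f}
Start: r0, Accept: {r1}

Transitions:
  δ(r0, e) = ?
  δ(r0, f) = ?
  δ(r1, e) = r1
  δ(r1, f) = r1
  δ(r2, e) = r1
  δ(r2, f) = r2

From the language and accept set, identify what each state tracks — r0: zero e's seen; r1: ≥ two e's seen; r2: one e seen.
Each missing δ(q, a) is the state matching the new tracked value after reading a.
δ(r0, e) = r2; δ(r0, f) = r0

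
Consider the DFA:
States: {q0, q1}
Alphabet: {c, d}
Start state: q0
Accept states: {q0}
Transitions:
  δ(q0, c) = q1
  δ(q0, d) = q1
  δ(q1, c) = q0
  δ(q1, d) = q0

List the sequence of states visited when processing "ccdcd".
read 'c': q0 → q1
  read 'c': q1 → q0
  read 'd': q0 → q1
  read 'c': q1 → q0
  read 'd': q0 → q1
q0 -> q1 -> q0 -> q1 -> q0 -> q1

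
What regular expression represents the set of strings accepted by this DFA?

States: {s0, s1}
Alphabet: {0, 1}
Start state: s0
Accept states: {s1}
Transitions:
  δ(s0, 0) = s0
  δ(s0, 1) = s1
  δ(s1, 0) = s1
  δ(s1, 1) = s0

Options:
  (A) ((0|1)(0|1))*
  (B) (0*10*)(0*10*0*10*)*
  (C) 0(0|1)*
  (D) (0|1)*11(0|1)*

Check each option against the DFA on short strings; one disagreement eliminates an option:
  (A) ((0|1)(0|1))*: on ε the DFA stays in s0 and rejects (s0 ∉ Accept), but the regex matches it → eliminate
  (B) (0*10*)(0*10*0*10*)*: agrees with the DFA on every string of length ≤ 6
  (C) 0(0|1)*: on '0' the DFA goes s0 → s0 and rejects (s0 ∉ Accept), but the regex matches it → eliminate
  (D) (0|1)*11(0|1)*: on '1' the DFA goes s0 → s1 and accepts (s1 ∈ Accept), but the regex does not match it → eliminate
Only (B) is consistent with the DFA.
(B) (0*10*)(0*10*0*10*)*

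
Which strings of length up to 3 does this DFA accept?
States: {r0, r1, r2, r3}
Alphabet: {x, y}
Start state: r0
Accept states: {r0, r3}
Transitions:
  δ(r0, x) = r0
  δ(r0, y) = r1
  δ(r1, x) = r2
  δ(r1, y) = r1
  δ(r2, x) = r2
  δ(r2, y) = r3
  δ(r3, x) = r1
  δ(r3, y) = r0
ε, x, xx, xxx, yxy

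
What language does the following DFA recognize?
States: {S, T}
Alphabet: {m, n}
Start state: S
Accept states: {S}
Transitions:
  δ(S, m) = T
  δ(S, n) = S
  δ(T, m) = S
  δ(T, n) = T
Testing a few strings:
  'nmm' → accept
  'mm' → accept
  'nnn' → accept
  'mn' → reject
State roles: S=even number of m's so far; T=odd number of m's so far
All strings over {m,n} with an even number of m's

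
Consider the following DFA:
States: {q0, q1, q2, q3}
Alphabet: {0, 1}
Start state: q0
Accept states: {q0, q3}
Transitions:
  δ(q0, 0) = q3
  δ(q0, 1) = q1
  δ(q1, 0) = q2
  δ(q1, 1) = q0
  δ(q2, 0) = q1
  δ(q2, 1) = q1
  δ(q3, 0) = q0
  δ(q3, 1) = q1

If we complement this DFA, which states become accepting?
Complement accept states = All states \ Original accept states
= {q0, q1, q2, q3} \ {q0, q3}
{q1, q2}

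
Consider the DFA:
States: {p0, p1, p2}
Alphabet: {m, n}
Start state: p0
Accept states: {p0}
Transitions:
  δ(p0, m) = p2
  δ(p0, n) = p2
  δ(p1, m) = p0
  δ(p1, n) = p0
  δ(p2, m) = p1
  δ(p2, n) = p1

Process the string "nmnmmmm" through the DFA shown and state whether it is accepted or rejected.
Processing string "nmnmmmm":
  p0 --n--> p2
  p2 --m--> p1
  p1 --n--> p0
  p0 --m--> p2
  p2 --m--> p1
  p1 --m--> p0
  p0 --m--> p2
Final state: p2
Accept states: {p0}
No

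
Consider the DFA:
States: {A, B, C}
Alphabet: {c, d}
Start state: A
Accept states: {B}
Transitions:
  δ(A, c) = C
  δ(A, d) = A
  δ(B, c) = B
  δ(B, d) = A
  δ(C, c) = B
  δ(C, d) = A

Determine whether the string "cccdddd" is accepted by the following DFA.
Processing string "cccdddd":
  A --c--> C
  C --c--> B
  B --c--> B
  B --d--> A
  A --d--> A
  A --d--> A
  A --d--> A
Final state: A
Accept states: {B}
No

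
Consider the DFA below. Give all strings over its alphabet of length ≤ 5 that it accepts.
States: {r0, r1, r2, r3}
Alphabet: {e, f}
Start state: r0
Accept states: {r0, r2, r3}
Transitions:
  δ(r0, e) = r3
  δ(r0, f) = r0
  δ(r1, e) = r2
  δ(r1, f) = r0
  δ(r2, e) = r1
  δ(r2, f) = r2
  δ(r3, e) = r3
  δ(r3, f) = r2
ε, e, f, ee, ef, fe, ff, eee, eef, eff, fee, fef, ffe, fff, eeee, eeef, eeff, efee, efef, efff, feee, feef, feff, ffee, ffef, fffe, ffff, eeeee, eeeef, eeeff, eefee, eefef, eefff, efeef, efefe, efeff, effee, effef, effff, feeee, feeef, feeff, fefee, fefef, fefff, ffeee, ffeef, ffeff, fffee, fffef, ffffe, fffff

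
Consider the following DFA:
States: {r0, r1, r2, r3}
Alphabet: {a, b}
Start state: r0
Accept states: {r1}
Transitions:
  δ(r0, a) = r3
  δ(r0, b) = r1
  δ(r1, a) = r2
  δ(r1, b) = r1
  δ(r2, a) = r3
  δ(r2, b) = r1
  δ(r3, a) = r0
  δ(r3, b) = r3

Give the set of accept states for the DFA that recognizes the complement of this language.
Complement accept states = All states \ Original accept states
= {r0, r1, r2, r3} \ {r1}
{r0, r2, r3}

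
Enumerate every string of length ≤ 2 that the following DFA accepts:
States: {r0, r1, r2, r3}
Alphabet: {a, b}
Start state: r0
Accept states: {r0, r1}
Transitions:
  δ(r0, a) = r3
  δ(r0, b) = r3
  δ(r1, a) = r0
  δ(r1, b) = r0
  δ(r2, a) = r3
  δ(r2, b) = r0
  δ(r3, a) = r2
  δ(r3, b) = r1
ε, ab, bb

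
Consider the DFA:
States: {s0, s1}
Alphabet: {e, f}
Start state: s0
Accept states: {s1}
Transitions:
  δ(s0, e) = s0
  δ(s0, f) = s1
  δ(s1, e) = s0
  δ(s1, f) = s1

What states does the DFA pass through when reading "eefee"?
read 'e': s0 → s0
  read 'e': s0 → s0
  read 'f': s0 → s1
  read 'e': s1 → s0
  read 'e': s0 → s0
s0 -> s0 -> s0 -> s1 -> s0 -> s0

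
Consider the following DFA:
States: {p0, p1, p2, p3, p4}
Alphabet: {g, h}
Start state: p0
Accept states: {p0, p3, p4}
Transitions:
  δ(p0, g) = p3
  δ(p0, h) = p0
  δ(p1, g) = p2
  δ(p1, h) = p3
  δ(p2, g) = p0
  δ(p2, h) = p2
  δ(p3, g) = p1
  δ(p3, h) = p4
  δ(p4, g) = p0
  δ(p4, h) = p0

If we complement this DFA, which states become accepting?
Complement accept states = All states \ Original accept states
= {p0, p1, p2, p3, p4} \ {p0, p3, p4}
{p1, p2}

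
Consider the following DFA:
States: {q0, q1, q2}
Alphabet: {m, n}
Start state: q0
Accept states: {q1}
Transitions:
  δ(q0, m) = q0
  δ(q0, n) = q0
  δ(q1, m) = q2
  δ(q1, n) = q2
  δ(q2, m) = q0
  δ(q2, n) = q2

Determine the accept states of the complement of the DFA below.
Complement accept states = All states \ Original accept states
= {q0, q1, q2} \ {q1}
{q0, q2}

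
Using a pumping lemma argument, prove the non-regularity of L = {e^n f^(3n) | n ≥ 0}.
Assume L is regular with pumping length p. Idea: pumping the e-block breaks the 1:3 ratio.
Choose s = e^p f^(3p) (length 4p ≥ p). By the pumping lemma, s = xyz with |xy| ≤ p, |y| > 0, so y = e^k with k ≥ 1. Then xy²z = e^(p+k) f^(3p). For this to be in L we would need 3p = 3(p+k), i.e. 3k = 0, contradicting k ≥ 1. So xy²z ∉ L.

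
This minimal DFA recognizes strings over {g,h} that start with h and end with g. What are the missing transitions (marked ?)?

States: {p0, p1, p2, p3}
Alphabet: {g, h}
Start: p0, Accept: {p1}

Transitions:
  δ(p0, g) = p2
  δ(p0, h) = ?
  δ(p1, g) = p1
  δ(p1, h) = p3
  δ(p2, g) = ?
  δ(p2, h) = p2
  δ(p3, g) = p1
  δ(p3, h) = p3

From the language and accept set, identify what each state tracks — p0: no input read; p1: started with h, last symbol g; p2: started with g (dead); p3: started with h, last symbol h.
Each missing δ(q, a) is the state matching the new tracked value after reading a.
δ(p0, h) = p3; δ(p2, g) = p2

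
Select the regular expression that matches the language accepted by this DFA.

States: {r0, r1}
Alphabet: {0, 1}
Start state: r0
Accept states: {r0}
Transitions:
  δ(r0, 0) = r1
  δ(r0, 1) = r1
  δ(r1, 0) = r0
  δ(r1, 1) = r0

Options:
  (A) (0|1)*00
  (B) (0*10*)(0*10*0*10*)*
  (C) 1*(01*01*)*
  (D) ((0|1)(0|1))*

Check each option against the DFA on short strings; one disagreement eliminates an option:
  (A) (0|1)*00: on ε the DFA stays in r0 and accepts (r0 ∈ Accept), but the regex does not match it → eliminate
  (B) (0*10*)(0*10*0*10*)*: on ε the DFA stays in r0 and accepts (r0 ∈ Accept), but the regex does not match it → eliminate
  (C) 1*(01*01*)*: on '1' the DFA goes r0 → r1 and rejects (r1 ∉ Accept), but the regex matches it → eliminate
  (D) ((0|1)(0|1))*: agrees with the DFA on every string of length ≤ 6
Only (D) is consistent with the DFA.
(D) ((0|1)(0|1))*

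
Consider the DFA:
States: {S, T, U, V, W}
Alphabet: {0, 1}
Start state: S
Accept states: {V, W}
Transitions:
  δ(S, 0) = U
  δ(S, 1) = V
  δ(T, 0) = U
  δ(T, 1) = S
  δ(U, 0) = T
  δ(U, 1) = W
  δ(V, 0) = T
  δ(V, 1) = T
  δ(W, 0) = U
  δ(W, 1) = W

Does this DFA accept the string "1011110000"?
Processing string "1011110000":
  S --1--> V
  V --0--> T
  T --1--> S
  S --1--> V
  V --1--> T
  T --1--> S
  S --0--> U
  U --0--> T
  T --0--> U
  U --0--> T
Final state: T
Accept states: {V, W}
No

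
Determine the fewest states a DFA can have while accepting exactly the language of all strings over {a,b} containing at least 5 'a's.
By Myhill–Nerode, count the distinguishable equivalence classes: 6 classes — having seen 0, 1, …, 4, or ≥5 copies of 'a'; any two classes i < j (j ≤ 5) are distinguished by the string a^(5−j), which takes class j to 5 copies (accepted) but leaves class i below 5 (rejected).
6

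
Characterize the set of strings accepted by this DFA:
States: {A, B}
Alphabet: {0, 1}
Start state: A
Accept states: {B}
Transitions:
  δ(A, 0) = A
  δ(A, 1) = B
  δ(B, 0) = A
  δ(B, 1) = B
Testing a few strings:
  '0' → reject
  '11' → accept
  '1' → accept
  '100' → reject
State roles: A=last symbol not 1; B=last symbol is 1
All binary strings ending with 1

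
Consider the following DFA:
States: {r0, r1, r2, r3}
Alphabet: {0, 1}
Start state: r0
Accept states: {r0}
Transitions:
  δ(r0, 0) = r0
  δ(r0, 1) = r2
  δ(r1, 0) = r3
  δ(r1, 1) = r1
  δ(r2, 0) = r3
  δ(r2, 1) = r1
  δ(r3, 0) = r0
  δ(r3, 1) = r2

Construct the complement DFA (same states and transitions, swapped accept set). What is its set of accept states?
Complement accept states = All states \ Original accept states
= {r0, r1, r2, r3} \ {r0}
{r1, r2, r3}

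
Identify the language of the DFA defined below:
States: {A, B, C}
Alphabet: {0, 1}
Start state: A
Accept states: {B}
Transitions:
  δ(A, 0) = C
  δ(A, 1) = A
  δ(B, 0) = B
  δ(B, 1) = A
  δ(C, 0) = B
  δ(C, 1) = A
Testing a few strings:
  '0' → reject
  '010' → reject
  '0111' → reject
  '1' → reject
State roles: A=last symbol not 0; B=two trailing 0's; C=one trailing 0
All binary strings ending with 00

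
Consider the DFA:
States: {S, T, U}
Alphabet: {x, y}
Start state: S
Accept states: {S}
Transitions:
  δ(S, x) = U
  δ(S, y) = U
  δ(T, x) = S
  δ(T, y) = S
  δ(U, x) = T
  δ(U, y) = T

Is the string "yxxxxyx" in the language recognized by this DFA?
Processing string "yxxxxyx":
  S --y--> U
  U --x--> T
  T --x--> S
  S --x--> U
  U --x--> T
  T --y--> S
  S --x--> U
Final state: U
Accept states: {S}
No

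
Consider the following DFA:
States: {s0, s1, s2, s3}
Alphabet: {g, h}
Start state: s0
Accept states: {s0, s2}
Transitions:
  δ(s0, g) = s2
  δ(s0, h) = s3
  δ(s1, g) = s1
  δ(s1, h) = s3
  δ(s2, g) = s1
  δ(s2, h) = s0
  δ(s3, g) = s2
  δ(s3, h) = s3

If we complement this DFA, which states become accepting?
Complement accept states = All states \ Original accept states
= {s0, s1, s2, s3} \ {s0, s2}
{s1, s3}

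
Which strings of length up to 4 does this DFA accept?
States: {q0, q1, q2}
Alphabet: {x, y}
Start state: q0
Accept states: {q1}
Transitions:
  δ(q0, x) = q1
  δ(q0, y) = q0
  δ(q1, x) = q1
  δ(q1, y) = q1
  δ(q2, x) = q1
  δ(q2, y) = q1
x, xx, xy, yx, xxx, xxy, xyx, xyy, yxx, yxy, yyx, xxxx, xxxy, xxyx, xxyy, xyxx, xyxy, xyyx, xyyy, yxxx, yxxy, yxyx, yxyy, yyxx, yyxy, yyyx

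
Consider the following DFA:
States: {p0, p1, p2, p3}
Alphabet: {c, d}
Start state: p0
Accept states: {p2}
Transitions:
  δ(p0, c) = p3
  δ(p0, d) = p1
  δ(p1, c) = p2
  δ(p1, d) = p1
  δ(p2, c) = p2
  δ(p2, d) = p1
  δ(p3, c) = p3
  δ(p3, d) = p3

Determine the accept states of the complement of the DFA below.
Complement accept states = All states \ Original accept states
= {p0, p1, p2, p3} \ {p2}
{p0, p1, p3}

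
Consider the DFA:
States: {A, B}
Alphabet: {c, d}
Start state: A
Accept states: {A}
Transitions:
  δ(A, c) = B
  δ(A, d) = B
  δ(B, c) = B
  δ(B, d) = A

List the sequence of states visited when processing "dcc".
read 'd': A → B
  read 'c': B → B
  read 'c': B → B
A -> B -> B -> B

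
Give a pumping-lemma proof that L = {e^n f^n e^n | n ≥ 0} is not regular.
Assume L is regular with pumping length p. Idea: pumping the first e-block unbalances it against the other two.
Choose s = e^p f^p e^p ∈ L (|s| = 3p ≥ p). By the pumping lemma, s = xyz with |xy| ≤ p, |y| > 0, so y = e^k with k ≥ 1, inside the first e-block. Then xy²z = e^(p+k) f^p e^p. The first block has length p+k ≠ p, so the three block lengths are no longer equal and xy²z ∉ L.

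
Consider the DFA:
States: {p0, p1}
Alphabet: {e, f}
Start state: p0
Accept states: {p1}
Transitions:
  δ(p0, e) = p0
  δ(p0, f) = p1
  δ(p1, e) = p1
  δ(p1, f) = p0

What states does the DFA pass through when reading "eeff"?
read 'e': p0 → p0
  read 'e': p0 → p0
  read 'f': p0 → p1
  read 'f': p1 → p0
p0 -> p0 -> p0 -> p1 -> p0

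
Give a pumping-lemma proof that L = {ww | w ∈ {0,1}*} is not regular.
Assume L is regular with pumping length p. Idea: pumping the leading 0-block breaks the equality of the two halves.
Choose s = 0^p 1 0^p 1 ∈ L (with w = 0^p 1). |s| = 2p+2 ≥ p. By the pumping lemma, s = xyz with |xy| ≤ p, |y| > 0, so y = 0^k with k ≥ 1, in the first 0-block. Then xy²z = 0^(p+k) 1 0^p 1, of length 2p+2+k. If k is odd this length is odd, so it cannot be of the form ww. If k is even, each half has length p+1+k/2 ≤ p+k, so the first half lies entirely inside the leading 0-block and contains no 1, while the second half ends in 1; the halves differ. Either way xy²z ∉ L.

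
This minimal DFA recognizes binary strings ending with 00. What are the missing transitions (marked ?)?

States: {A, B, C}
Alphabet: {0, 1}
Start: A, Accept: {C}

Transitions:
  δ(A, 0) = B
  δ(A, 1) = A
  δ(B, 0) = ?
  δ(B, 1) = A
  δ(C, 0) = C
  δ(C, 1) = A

From the language and accept set, identify what each state tracks — A: last symbol not 0; B: one trailing 0; C: two trailing 0's.
Each missing δ(q, a) is the state matching the new tracked value after reading a.
δ(B, 0) = C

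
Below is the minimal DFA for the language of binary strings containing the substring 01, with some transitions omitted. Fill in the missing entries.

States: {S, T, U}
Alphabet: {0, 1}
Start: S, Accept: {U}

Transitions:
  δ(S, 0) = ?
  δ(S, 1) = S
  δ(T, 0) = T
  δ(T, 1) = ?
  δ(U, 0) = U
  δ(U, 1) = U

From the language and accept set, identify what each state tracks — S: no 0 seen yet; T: seen a 0, waiting for 1; U: substring 01 seen.
Each missing δ(q, a) is the state matching the new tracked value after reading a.
δ(S, 0) = T; δ(T, 1) = U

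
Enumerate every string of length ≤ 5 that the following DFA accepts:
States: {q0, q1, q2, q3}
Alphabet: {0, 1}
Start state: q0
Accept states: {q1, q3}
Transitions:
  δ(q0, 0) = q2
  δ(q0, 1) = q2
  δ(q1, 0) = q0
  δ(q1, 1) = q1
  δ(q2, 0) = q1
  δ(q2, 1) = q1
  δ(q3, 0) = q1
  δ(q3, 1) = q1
00, 01, 10, 11, 001, 011, 101, 111, 0011, 0111, 1011, 1111, 00000, 00001, 00010, 00011, 00111, 01000, 01001, 01010, 01011, 01111, 10000, 10001, 10010, 10011, 10111, 11000, 11001, 11010, 11011, 11111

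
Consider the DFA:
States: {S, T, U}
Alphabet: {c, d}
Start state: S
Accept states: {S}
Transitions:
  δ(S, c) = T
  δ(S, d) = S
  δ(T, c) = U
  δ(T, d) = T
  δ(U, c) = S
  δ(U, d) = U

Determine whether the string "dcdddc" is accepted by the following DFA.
Processing string "dcdddc":
  S --d--> S
  S --c--> T
  T --d--> T
  T --d--> T
  T --d--> T
  T --c--> U
Final state: U
Accept states: {S}
No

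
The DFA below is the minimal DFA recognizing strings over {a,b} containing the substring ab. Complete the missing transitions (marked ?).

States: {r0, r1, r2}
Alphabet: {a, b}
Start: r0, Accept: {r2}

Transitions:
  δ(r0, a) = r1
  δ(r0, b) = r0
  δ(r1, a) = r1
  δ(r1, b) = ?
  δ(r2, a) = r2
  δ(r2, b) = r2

From the language and accept set, identify what each state tracks — r0: no a seen yet; r1: seen a a, waiting for b; r2: substring ab seen.
Each missing δ(q, a) is the state matching the new tracked value after reading a.
δ(r1, b) = r2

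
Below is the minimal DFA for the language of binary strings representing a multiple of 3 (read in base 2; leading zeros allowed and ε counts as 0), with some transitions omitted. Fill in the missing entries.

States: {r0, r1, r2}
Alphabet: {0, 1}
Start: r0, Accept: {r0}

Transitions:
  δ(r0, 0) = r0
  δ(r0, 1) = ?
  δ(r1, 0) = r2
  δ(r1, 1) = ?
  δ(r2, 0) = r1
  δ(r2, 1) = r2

From the language and accept set, identify what each state tracks — r0: value ≡ 0 (mod 3); r1: value ≡ 1 (mod 3); r2: value ≡ 2 (mod 3).
Each missing δ(q, a) is the state matching the new tracked value after reading a.
δ(r0, 1) = r1; δ(r1, 1) = r0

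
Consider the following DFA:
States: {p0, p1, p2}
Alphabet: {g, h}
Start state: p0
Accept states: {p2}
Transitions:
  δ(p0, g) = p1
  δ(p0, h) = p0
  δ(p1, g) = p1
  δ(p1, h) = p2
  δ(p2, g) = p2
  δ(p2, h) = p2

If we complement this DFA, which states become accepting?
Complement accept states = All states \ Original accept states
= {p0, p1, p2} \ {p2}
{p0, p1}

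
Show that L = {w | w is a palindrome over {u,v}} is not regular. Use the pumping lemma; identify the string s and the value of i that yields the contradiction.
Assume L is regular with pumping length p. Idea: pumping the leading u-block breaks the symmetry.
Choose s = u^p v u^p (a palindrome of length 2p+1 ≥ p). By the pumping lemma, s = xyz with |xy| ≤ p, |y| > 0, so y = u^k with k > 0 (xy lies entirely in the first u^p). Then xy²z = u^(p+k) v u^p, which is not a palindrome since p+k ≠ p.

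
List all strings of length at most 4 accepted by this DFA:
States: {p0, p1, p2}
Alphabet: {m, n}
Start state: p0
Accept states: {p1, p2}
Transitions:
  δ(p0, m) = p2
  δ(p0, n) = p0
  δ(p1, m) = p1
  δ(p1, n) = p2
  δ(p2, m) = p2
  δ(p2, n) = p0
m, mm, nm, mmm, mnm, nmm, nnm, mmmm, mmnm, mnmm, mnnm, nmmm, nmnm, nnmm, nnnm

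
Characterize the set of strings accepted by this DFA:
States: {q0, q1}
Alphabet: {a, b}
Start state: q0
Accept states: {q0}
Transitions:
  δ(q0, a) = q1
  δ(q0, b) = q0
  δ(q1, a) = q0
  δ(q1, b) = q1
Testing a few strings:
  'b' → accept
  'abb' → reject
  'ba' → reject
  'a' → reject
State roles: q0=even number of a's so far; q1=odd number of a's so far
All strings over {a,b} with an even number of a's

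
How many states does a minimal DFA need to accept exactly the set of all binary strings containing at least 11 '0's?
By Myhill–Nerode, count the distinguishable equivalence classes: 12 classes — having seen 0, 1, …, 10, or ≥11 copies of '0'; any two classes i < j (j ≤ 11) are distinguished by the string 0^(11−j), which takes class j to 11 copies (accepted) but leaves class i below 11 (rejected).
12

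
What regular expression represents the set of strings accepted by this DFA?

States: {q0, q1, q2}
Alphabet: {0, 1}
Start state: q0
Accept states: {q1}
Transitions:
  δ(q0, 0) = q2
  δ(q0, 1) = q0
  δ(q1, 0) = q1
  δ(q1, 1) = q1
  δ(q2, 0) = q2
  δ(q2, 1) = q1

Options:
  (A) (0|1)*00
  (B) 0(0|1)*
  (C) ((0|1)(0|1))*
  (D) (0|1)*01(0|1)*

Check each option against the DFA on short strings; one disagreement eliminates an option:
  (A) (0|1)*00: on '00' the DFA goes q0 → q2 → q2 and rejects (q2 ∉ Accept), but the regex matches it → eliminate
  (B) 0(0|1)*: on '0' the DFA goes q0 → q2 and rejects (q2 ∉ Accept), but the regex matches it → eliminate
  (C) ((0|1)(0|1))*: on ε the DFA stays in q0 and rejects (q0 ∉ Accept), but the regex matches it → eliminate
  (D) (0|1)*01(0|1)*: agrees with the DFA on every string of length ≤ 6
Only (D) is consistent with the DFA.
(D) (0|1)*01(0|1)*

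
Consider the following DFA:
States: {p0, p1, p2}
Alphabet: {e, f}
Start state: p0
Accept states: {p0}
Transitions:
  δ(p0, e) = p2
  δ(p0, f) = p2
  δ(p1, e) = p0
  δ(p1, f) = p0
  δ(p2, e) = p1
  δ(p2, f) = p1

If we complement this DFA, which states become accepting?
Complement accept states = All states \ Original accept states
= {p0, p1, p2} \ {p0}
{p1, p2}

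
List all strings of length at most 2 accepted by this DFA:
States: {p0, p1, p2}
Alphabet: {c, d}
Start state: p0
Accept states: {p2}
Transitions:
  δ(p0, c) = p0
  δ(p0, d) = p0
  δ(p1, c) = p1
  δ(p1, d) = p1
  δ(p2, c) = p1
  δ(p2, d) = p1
None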